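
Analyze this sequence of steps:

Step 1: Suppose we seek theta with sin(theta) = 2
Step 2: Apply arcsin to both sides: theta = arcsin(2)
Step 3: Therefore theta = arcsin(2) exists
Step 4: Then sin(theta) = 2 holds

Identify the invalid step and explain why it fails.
Step 2: Apply arcsin to both sides: theta = arcsin(2)

Step 2 applies arcsin to 2. However, arcsin(x) is only defined for x in [-1, 1] because sin(theta) can only produce values in that range. Since |2| > 1, arcsin(2) is undefined. There is no angle whose sine equals 2.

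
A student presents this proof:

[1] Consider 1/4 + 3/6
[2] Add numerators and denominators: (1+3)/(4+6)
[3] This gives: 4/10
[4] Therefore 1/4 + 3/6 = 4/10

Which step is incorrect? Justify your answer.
Step 2: Add numerators and denominators: (1+3)/(4+6)

Step 2 incorrectly adds fractions by separately adding numerators and denominators. This is wrong. The correct method requires a common denominator: 1/4 + 3/6 = (1×6 + 3×4)/(4×6) = 18/24 = 3/4. The method used gives 4/10, which is different.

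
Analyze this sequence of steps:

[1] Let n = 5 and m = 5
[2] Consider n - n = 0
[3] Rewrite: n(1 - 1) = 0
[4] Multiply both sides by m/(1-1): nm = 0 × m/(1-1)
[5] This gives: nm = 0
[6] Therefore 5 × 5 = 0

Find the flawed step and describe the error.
Step 4: Multiply both sides by m/(1-1): nm = 0 × m/(1-1)

Step 4 multiplies both sides by m/(1-1). However, 1-1 = 0, so this is multiplication by m/0, which is undefined. We cannot multiply by an undefined expression.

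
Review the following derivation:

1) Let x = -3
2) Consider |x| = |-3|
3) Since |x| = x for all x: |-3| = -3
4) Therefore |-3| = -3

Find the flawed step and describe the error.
Step 3: Since |x| = x for all x: |-3| = -3

Step 3 incorrectly states that |x| = x for all x. The correct definition is |x| = x when x >= 0, and |x| = -x when x < 0. Since -3 < 0, we have |-3| = -(-3) = 3, not -3.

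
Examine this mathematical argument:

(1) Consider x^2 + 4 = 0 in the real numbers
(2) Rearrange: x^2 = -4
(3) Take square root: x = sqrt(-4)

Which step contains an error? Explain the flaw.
Step 3: Take square root: x = sqrt(-4)

Step 3 takes the square root of -4, which is negative. In the real number system, the square root of a negative number is undefined. The equation x^2 + 4 = 0 has no real solutions. Square roots of negative numbers only exist in the complex numbers.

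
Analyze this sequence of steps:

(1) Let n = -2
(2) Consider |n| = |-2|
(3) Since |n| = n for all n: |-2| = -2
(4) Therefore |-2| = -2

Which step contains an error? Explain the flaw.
Step 3: Since |n| = n for all n: |-2| = -2

Step 3 incorrectly states that |n| = n for all n. The correct definition is |n| = n when n >= 0, and |n| = -n when n < 0. Since -2 < 0, we have |-2| = -(-2) = 2, not -2.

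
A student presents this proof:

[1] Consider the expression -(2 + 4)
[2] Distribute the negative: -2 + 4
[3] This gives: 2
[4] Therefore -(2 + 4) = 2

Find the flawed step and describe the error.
Step 2: Distribute the negative: -2 + 4

Step 2 incorrectly distributes the negative sign. The correct distribution is -(2 + 4) = -2 - 4 = -6. The negative must be applied to both terms, not just the first. The error treats -(2 + 4) as -2 + 4, which equals 2 instead of -6.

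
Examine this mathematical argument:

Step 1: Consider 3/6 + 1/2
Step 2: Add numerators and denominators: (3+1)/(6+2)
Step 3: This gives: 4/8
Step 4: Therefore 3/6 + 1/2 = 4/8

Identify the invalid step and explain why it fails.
Step 2: Add numerators and denominators: (3+1)/(6+2)

Step 2 incorrectly adds fractions by separately adding numerators and denominators. This is wrong. The correct method requires a common denominator: 3/6 + 1/2 = (3×2 + 1×6)/(6×2) = 12/12 = 1. The method used gives 4/8, which is different.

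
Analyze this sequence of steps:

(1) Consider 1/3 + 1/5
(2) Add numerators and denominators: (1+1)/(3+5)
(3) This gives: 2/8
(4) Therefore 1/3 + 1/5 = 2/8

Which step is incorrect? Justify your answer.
Step 2: Add numerators and denominators: (1+1)/(3+5)

Step 2 incorrectly adds fractions by separately adding numerators and denominators. This is wrong. The correct method requires a common denominator: 1/3 + 1/5 = (1×5 + 1×3)/(3×5) = 8/15 = 8/15. The method used gives 2/8, which is different.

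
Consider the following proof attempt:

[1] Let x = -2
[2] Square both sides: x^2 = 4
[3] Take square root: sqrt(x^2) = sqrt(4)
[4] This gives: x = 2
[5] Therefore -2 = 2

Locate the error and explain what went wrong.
Step 4: This gives: x = 2

Step 4 incorrectly states that sqrt(x^2) = x. The correct identity is sqrt(x^2) = |x|. Since x = -2 < 0, we have sqrt(x^2) = |-2| = 2, not x = -2.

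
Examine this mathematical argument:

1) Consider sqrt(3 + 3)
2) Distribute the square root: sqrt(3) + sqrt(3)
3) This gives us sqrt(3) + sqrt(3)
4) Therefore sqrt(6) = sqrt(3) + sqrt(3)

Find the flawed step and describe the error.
Step 2: Distribute the square root: sqrt(3) + sqrt(3)

Step 2 incorrectly 'distributes' the square root over addition. The square root function does not distribute: sqrt(a + b) ≠ sqrt(a) + sqrt(b). In fact, sqrt(3 + 3) = sqrt(6) ≈ 2.4495, while sqrt(3) + sqrt(3) ≈ 3.4641.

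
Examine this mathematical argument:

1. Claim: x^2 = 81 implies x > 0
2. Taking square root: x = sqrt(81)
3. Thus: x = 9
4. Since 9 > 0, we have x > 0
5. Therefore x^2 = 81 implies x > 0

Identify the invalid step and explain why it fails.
Step 2: Taking square root: x = sqrt(81)

Step 2 takes the square root and assumes the positive root only. The equation x^2 = 81 actually has two solutions: x = 9 and x = -9. The proof silently assumes x > 0 without justification, then uses this assumption to conclude x > 0, which is circular. The counterexample x = -9 shows the claim is false.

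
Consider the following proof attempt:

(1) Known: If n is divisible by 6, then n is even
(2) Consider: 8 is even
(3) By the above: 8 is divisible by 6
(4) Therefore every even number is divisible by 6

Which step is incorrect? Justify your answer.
Step 3: By the above: 8 is divisible by 6

Step 3 commits the fallacy of affirming the consequent. The known fact 'divisible by 6 → even' does NOT imply 'even → divisible by 6'. That would be the converse, which is false. For example, 8 is even but 8 ÷ 6 = 1.33, which is not an integer.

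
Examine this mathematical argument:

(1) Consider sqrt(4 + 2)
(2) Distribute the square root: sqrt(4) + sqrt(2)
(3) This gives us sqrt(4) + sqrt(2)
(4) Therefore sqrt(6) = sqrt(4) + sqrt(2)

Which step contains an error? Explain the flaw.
Step 2: Distribute the square root: sqrt(4) + sqrt(2)

Step 2 incorrectly 'distributes' the square root over addition. The square root function does not distribute: sqrt(a + b) ≠ sqrt(a) + sqrt(b). In fact, sqrt(4 + 2) = sqrt(6) ≈ 2.4495, while sqrt(4) + sqrt(2) ≈ 3.4142.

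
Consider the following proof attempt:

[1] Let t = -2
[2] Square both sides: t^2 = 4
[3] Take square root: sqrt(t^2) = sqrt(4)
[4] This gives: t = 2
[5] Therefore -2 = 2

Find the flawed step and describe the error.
Step 4: This gives: t = 2

Step 4 incorrectly states that sqrt(t^2) = t. The correct identity is sqrt(t^2) = |t|. Since t = -2 < 0, we have sqrt(t^2) = |-2| = 2, not t = -2.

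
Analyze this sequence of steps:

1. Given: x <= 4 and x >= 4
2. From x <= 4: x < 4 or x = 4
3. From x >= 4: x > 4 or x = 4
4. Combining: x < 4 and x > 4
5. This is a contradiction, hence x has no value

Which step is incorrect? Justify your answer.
Step 4: Combining: x < 4 and x > 4

Step 4 incorrectly combines the conditions. From x <= 4 and x >= 4, the intersection is x = 4. The error treats the 'or' cases as 'and' requirements. The correct conclusion is that x = 4 is the unique solution, not that no solution exists.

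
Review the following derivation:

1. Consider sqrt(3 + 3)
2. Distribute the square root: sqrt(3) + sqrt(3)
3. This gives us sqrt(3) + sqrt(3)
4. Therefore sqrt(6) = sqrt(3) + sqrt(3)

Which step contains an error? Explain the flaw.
Step 2: Distribute the square root: sqrt(3) + sqrt(3)

Step 2 incorrectly 'distributes' the square root over addition. The square root function does not distribute: sqrt(a + b) ≠ sqrt(a) + sqrt(b). In fact, sqrt(3 + 3) = sqrt(6) ≈ 2.4495, while sqrt(3) + sqrt(3) ≈ 3.4641.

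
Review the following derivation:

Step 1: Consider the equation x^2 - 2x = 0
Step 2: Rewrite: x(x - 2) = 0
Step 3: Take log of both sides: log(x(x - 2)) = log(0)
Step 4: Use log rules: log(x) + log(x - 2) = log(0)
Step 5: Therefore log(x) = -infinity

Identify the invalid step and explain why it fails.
Step 3: Take log of both sides: log(x(x - 2)) = log(0)

Step 3 takes the logarithm of both sides, resulting in log(0) on the right side. The logarithm is only defined for positive numbers; log(0) is undefined (approaches negative infinity). This operation is invalid.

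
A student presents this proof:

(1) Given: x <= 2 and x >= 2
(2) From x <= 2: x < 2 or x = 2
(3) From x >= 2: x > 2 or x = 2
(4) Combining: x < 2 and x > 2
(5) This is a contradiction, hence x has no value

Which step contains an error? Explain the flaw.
Step 4: Combining: x < 2 and x > 2

Step 4 incorrectly combines the conditions. From x <= 2 and x >= 2, the intersection is x = 2. The error treats the 'or' cases as 'and' requirements. The correct conclusion is that x = 2 is the unique solution, not that no solution exists.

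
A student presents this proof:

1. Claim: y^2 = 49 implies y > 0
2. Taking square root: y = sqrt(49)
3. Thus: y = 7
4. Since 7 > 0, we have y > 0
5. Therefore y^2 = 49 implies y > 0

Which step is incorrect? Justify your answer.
Step 2: Taking square root: y = sqrt(49)

Step 2 takes the square root and assumes the positive root only. The equation y^2 = 49 actually has two solutions: y = 7 and y = -7. The proof silently assumes y > 0 without justification, then uses this assumption to conclude y > 0, which is circular. The counterexample y = -7 shows the claim is false.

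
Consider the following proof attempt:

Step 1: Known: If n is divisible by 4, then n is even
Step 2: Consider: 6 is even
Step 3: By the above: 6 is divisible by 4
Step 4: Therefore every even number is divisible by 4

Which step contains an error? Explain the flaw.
Step 3: By the above: 6 is divisible by 4

Step 3 commits the fallacy of affirming the consequent. The known fact 'divisible by 4 → even' does NOT imply 'even → divisible by 4'. That would be the converse, which is false. For example, 6 is even but 6 ÷ 4 = 1.50, which is not an integer.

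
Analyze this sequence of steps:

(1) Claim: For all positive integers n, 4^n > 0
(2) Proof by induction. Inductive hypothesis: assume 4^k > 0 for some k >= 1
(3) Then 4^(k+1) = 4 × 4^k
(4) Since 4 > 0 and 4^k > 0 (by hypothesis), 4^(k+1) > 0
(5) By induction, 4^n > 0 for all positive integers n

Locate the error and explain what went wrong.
Step 5: By induction, 4^n > 0 for all positive integers n

Step 5 concludes the proof by induction, but no base case was ever established. A valid induction proof requires: (1) a base case proving 4^1 > 0, and (2) an inductive step showing IF 4^k > 0 THEN 4^(k+1) > 0. Steps 2-4 correctly establish the inductive step, but without the base case the conclusion in step 5 does not follow.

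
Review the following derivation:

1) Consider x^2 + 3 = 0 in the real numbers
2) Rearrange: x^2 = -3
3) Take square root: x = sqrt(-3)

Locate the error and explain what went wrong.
Step 3: Take square root: x = sqrt(-3)

Step 3 takes the square root of -3, which is negative. In the real number system, the square root of a negative number is undefined. The equation x^2 + 3 = 0 has no real solutions. Square roots of negative numbers only exist in the complex numbers.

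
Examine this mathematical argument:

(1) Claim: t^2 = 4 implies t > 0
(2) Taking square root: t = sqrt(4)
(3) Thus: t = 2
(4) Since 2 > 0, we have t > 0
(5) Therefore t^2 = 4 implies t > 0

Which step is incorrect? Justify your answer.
Step 2: Taking square root: t = sqrt(4)

Step 2 takes the square root and assumes the positive root only. The equation t^2 = 4 actually has two solutions: t = 2 and t = -2. The proof silently assumes t > 0 without justification, then uses this assumption to conclude t > 0, which is circular. The counterexample t = -2 shows the claim is false.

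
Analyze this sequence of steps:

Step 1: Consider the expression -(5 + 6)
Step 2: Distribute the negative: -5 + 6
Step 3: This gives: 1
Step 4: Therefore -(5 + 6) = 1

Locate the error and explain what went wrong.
Step 2: Distribute the negative: -5 + 6

Step 2 incorrectly distributes the negative sign. The correct distribution is -(5 + 6) = -5 - 6 = -11. The negative must be applied to both terms, not just the first. The error treats -(5 + 6) as -5 + 6, which equals 1 instead of -11.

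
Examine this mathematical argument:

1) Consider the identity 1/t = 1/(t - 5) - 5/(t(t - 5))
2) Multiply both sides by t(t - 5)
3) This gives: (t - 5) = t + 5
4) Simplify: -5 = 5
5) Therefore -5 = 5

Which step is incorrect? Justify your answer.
Step 3: This gives: (t - 5) = t + 5

Step 3 makes a sign error when clearing denominators. Multiplying -5/(t(t - 5)) by t(t - 5) gives -5, not +5. The correct result is (t - 5) = t - 5, which is trivially true, not (t - 5) = t + 5. (Step 1 is a valid identity: 1/(t - 5) - 5/(t(t - 5)) = (t - 5)/(t(t - 5)) = 1/t.)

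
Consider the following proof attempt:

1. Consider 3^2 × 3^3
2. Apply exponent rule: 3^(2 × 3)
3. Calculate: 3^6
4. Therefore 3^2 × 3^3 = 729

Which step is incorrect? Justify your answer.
Step 2: Apply exponent rule: 3^(2 × 3)

Step 2 incorrectly states that a^b × a^c = a^(b×c). The correct rule is a^b × a^c = a^(b+c). The actual value is 3^2 × 3^3 = 3^5 = 243, not 3^6 = 729.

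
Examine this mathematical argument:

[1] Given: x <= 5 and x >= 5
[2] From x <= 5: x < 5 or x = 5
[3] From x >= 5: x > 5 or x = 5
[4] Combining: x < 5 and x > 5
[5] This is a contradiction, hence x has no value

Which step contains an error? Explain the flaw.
Step 4: Combining: x < 5 and x > 5

Step 4 incorrectly combines the conditions. From x <= 5 and x >= 5, the intersection is x = 5. The error treats the 'or' cases as 'and' requirements. The correct conclusion is that x = 5 is the unique solution, not that no solution exists.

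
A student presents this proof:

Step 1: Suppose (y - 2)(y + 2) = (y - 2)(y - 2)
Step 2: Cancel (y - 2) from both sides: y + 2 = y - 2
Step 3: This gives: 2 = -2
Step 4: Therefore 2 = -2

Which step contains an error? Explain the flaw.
Step 2: Cancel (y - 2) from both sides: y + 2 = y - 2

Step 2 cancels (y - 2) from both sides. This is only valid if (y - 2) ≠ 0, i.e., y ≠ 2. When y = 2, both sides equal zero regardless of the other factors. The correct approach requires considering y = 2 as a separate case.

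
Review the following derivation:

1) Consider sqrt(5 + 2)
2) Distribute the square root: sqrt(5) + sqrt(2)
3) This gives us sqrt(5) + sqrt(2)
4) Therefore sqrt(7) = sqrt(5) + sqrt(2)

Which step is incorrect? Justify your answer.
Step 2: Distribute the square root: sqrt(5) + sqrt(2)

Step 2 incorrectly 'distributes' the square root over addition. The square root function does not distribute: sqrt(a + b) ≠ sqrt(a) + sqrt(b). In fact, sqrt(5 + 2) = sqrt(7) ≈ 2.6458, while sqrt(5) + sqrt(2) ≈ 3.6503.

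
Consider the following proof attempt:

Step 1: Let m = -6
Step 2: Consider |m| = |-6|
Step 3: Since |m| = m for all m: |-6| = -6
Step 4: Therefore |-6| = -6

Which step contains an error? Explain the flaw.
Step 3: Since |m| = m for all m: |-6| = -6

Step 3 incorrectly states that |m| = m for all m. The correct definition is |m| = m when m >= 0, and |m| = -m when m < 0. Since -6 < 0, we have |-6| = -(-6) = 6, not -6.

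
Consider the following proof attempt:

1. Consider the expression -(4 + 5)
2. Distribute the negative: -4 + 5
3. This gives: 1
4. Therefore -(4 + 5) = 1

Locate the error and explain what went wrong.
Step 2: Distribute the negative: -4 + 5

Step 2 incorrectly distributes the negative sign. The correct distribution is -(4 + 5) = -4 - 5 = -9. The negative must be applied to both terms, not just the first. The error treats -(4 + 5) as -4 + 5, which equals 1 instead of -9.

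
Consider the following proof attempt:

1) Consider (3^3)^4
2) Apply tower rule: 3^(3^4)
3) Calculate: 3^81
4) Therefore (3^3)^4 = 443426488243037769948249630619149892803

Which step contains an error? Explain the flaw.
Step 2: Apply tower rule: 3^(3^4)

Step 2 incorrectly states that (a^b)^c = a^(b^c). The correct rule is (a^b)^c = a^(b×c). The actual value is (3^3)^4 = 3^12 = 531441, not 3^81 = 443426488243037769948249630619149892803.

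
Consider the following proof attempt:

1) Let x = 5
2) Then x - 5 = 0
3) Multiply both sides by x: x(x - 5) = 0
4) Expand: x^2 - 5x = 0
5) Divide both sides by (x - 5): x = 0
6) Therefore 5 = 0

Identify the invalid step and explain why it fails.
Step 5: Divide both sides by (x - 5): x = 0

Step 5 divides both sides by (x - 5). However, since x = 5, we have (x - 5) = 0. Division by zero is undefined, making this step invalid.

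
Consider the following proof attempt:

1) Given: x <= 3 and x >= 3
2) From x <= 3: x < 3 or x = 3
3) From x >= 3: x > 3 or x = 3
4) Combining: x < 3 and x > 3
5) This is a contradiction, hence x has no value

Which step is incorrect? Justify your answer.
Step 4: Combining: x < 3 and x > 3

Step 4 incorrectly combines the conditions. From x <= 3 and x >= 3, the intersection is x = 3. The error treats the 'or' cases as 'and' requirements. The correct conclusion is that x = 3 is the unique solution, not that no solution exists.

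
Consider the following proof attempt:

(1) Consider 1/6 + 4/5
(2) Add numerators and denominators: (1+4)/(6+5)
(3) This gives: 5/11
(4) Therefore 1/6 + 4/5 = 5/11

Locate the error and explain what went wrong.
Step 2: Add numerators and denominators: (1+4)/(6+5)

Step 2 incorrectly adds fractions by separately adding numerators and denominators. This is wrong. The correct method requires a common denominator: 1/6 + 4/5 = (1×5 + 4×6)/(6×5) = 29/30 = 29/30. The method used gives 5/11, which is different.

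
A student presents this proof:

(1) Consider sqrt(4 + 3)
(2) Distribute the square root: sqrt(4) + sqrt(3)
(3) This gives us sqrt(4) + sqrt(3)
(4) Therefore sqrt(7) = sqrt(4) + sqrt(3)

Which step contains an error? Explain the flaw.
Step 2: Distribute the square root: sqrt(4) + sqrt(3)

Step 2 incorrectly 'distributes' the square root over addition. The square root function does not distribute: sqrt(a + b) ≠ sqrt(a) + sqrt(b). In fact, sqrt(4 + 3) = sqrt(7) ≈ 2.6458, while sqrt(4) + sqrt(3) ≈ 3.7321.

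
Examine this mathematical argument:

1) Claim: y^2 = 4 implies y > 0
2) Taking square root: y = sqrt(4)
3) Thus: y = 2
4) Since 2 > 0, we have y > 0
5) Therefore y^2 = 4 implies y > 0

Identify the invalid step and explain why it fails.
Step 2: Taking square root: y = sqrt(4)

Step 2 takes the square root and assumes the positive root only. The equation y^2 = 4 actually has two solutions: y = 2 and y = -2. The proof silently assumes y > 0 without justification, then uses this assumption to conclude y > 0, which is circular. The counterexample y = -2 shows the claim is false.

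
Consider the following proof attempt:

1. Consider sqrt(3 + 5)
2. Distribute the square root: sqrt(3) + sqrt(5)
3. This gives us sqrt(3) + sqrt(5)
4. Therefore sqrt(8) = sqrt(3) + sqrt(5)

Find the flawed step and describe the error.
Step 2: Distribute the square root: sqrt(3) + sqrt(5)

Step 2 incorrectly 'distributes' the square root over addition. The square root function does not distribute: sqrt(a + b) ≠ sqrt(a) + sqrt(b). In fact, sqrt(3 + 5) = sqrt(8) ≈ 2.8284, while sqrt(3) + sqrt(5) ≈ 3.9681.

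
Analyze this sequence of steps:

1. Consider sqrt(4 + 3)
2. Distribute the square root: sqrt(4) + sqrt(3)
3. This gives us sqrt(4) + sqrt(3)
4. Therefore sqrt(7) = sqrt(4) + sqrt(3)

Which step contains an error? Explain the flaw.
Step 2: Distribute the square root: sqrt(4) + sqrt(3)

Step 2 incorrectly 'distributes' the square root over addition. The square root function does not distribute: sqrt(a + b) ≠ sqrt(a) + sqrt(b). In fact, sqrt(4 + 3) = sqrt(7) ≈ 2.6458, while sqrt(4) + sqrt(3) ≈ 3.7321.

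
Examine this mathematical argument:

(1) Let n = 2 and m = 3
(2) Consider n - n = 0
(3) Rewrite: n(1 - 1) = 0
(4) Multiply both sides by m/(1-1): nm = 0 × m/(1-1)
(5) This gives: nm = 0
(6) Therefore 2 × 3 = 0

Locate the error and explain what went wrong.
Step 4: Multiply both sides by m/(1-1): nm = 0 × m/(1-1)

Step 4 multiplies both sides by m/(1-1). However, 1-1 = 0, so this is multiplication by m/0, which is undefined. We cannot multiply by an undefined expression.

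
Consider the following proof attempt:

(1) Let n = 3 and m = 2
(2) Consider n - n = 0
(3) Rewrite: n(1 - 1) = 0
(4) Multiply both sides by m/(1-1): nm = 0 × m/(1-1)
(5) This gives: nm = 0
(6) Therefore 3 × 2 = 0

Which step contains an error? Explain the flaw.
Step 4: Multiply both sides by m/(1-1): nm = 0 × m/(1-1)

Step 4 multiplies both sides by m/(1-1). However, 1-1 = 0, so this is multiplication by m/0, which is undefined. We cannot multiply by an undefined expression.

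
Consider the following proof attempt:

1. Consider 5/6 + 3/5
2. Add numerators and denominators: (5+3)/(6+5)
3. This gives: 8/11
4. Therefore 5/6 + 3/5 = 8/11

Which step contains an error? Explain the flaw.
Step 2: Add numerators and denominators: (5+3)/(6+5)

Step 2 incorrectly adds fractions by separately adding numerators and denominators. This is wrong. The correct method requires a common denominator: 5/6 + 3/5 = (5×5 + 3×6)/(6×5) = 43/30 = 43/30. The method used gives 8/11, which is different.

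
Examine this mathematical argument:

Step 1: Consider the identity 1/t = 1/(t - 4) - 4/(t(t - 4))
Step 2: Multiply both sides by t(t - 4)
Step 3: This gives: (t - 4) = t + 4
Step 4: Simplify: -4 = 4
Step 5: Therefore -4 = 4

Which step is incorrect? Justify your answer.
Step 3: This gives: (t - 4) = t + 4

Step 3 makes a sign error when clearing denominators. Multiplying -4/(t(t - 4)) by t(t - 4) gives -4, not +4. The correct result is (t - 4) = t - 4, which is trivially true, not (t - 4) = t + 4. (Step 1 is a valid identity: 1/(t - 4) - 4/(t(t - 4)) = (t - 4)/(t(t - 4)) = 1/t.)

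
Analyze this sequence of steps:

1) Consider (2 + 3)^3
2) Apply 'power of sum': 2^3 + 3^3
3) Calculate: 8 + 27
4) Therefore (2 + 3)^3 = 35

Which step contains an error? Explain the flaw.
Step 2: Apply 'power of sum': 2^3 + 3^3

Step 2 incorrectly applies a non-existent rule '(a+b)^n = a^n + b^n'. This is false in general. The correct expansion uses the binomial theorem. The actual value is (2 + 3)^3 = 5^3 = 125, not 35.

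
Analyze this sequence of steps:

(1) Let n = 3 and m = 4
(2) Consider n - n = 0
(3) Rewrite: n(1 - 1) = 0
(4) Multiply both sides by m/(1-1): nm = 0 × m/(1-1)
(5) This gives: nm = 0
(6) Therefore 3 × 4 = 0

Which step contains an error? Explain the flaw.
Step 4: Multiply both sides by m/(1-1): nm = 0 × m/(1-1)

Step 4 multiplies both sides by m/(1-1). However, 1-1 = 0, so this is multiplication by m/0, which is undefined. We cannot multiply by an undefined expression.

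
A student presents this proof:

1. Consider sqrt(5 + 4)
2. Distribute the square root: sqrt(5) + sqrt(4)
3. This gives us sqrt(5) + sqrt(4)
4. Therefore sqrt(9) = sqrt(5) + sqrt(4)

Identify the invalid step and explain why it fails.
Step 2: Distribute the square root: sqrt(5) + sqrt(4)

Step 2 incorrectly 'distributes' the square root over addition. The square root function does not distribute: sqrt(a + b) ≠ sqrt(a) + sqrt(b). In fact, sqrt(5 + 4) = sqrt(9) ≈ 3.0000, while sqrt(5) + sqrt(4) ≈ 4.2361.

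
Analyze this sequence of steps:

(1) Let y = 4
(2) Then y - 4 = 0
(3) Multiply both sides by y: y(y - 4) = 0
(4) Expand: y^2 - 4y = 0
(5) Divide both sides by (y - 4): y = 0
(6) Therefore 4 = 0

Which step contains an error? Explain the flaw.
Step 5: Divide both sides by (y - 4): y = 0

Step 5 divides both sides by (y - 4). However, since y = 4, we have (y - 4) = 0. Division by zero is undefined, making this step invalid.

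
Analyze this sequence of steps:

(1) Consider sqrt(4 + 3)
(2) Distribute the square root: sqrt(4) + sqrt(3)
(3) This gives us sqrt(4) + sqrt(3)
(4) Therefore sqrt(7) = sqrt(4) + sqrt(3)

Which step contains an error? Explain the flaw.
Step 2: Distribute the square root: sqrt(4) + sqrt(3)

Step 2 incorrectly 'distributes' the square root over addition. The square root function does not distribute: sqrt(a + b) ≠ sqrt(a) + sqrt(b). In fact, sqrt(4 + 3) = sqrt(7) ≈ 2.6458, while sqrt(4) + sqrt(3) ≈ 3.7321.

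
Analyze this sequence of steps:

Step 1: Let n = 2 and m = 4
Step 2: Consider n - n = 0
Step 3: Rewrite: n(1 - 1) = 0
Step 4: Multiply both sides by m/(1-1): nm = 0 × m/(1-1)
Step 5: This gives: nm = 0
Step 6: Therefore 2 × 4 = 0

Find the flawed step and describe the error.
Step 4: Multiply both sides by m/(1-1): nm = 0 × m/(1-1)

Step 4 multiplies both sides by m/(1-1). However, 1-1 = 0, so this is multiplication by m/0, which is undefined. We cannot multiply by an undefined expression.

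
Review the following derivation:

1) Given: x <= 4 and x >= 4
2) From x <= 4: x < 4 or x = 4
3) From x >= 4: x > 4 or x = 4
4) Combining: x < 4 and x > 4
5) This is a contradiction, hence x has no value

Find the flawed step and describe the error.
Step 4: Combining: x < 4 and x > 4

Step 4 incorrectly combines the conditions. From x <= 4 and x >= 4, the intersection is x = 4. The error treats the 'or' cases as 'and' requirements. The correct conclusion is that x = 4 is the unique solution, not that no solution exists.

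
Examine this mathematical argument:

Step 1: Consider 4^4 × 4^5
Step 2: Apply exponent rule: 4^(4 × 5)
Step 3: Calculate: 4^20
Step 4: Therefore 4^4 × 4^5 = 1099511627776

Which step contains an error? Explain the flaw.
Step 2: Apply exponent rule: 4^(4 × 5)

Step 2 incorrectly states that a^b × a^c = a^(b×c). The correct rule is a^b × a^c = a^(b+c). The actual value is 4^4 × 4^5 = 4^9 = 262144, not 4^20 = 1099511627776.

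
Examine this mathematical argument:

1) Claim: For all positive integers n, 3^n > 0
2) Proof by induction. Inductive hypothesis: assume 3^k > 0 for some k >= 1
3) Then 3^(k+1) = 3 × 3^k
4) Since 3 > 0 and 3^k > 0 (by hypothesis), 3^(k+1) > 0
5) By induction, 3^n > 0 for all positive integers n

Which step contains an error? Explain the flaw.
Step 5: By induction, 3^n > 0 for all positive integers n

Step 5 concludes the proof by induction, but no base case was ever established. A valid induction proof requires: (1) a base case proving 3^1 > 0, and (2) an inductive step showing IF 3^k > 0 THEN 3^(k+1) > 0. Steps 2-4 correctly establish the inductive step, but without the base case the conclusion in step 5 does not follow.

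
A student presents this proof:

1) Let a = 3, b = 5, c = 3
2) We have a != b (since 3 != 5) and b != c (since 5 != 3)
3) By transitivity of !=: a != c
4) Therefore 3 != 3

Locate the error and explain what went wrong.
Step 3: By transitivity of !=: a != c

Step 3 incorrectly applies transitivity to the '!=' relation. Transitivity states: if a R b and b R c, then a R c. However, '!=' is not transitive. Counterexample: 3 != 5 and 5 != 3, but 3 = 3 (both equal 3). Transitivity holds for relations like <, <=, =, but not for !=.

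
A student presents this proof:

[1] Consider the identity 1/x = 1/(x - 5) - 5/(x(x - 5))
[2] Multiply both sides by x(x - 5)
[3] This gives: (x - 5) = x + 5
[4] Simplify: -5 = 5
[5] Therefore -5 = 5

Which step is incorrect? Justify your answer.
Step 3: This gives: (x - 5) = x + 5

Step 3 makes a sign error when clearing denominators. Multiplying -5/(x(x - 5)) by x(x - 5) gives -5, not +5. The correct result is (x - 5) = x - 5, which is trivially true, not (x - 5) = x + 5. (Step 1 is a valid identity: 1/(x - 5) - 5/(x(x - 5)) = (x - 5)/(x(x - 5)) = 1/x.)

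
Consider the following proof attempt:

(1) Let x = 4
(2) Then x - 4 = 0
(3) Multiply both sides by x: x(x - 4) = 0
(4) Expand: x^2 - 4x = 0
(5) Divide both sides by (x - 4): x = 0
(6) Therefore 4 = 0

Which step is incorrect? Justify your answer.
Step 5: Divide both sides by (x - 4): x = 0

Step 5 divides both sides by (x - 4). However, since x = 4, we have (x - 4) = 0. Division by zero is undefined, making this step invalid.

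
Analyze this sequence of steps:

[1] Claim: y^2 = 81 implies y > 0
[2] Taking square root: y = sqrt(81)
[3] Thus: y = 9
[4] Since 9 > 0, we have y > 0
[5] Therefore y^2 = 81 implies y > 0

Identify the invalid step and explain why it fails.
Step 2: Taking square root: y = sqrt(81)

Step 2 takes the square root and assumes the positive root only. The equation y^2 = 81 actually has two solutions: y = 9 and y = -9. The proof silently assumes y > 0 without justification, then uses this assumption to conclude y > 0, which is circular. The counterexample y = -9 shows the claim is false.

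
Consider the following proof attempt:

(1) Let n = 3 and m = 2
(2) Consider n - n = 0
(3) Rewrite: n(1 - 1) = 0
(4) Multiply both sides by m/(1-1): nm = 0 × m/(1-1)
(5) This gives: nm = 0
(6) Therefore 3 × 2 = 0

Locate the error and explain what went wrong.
Step 4: Multiply both sides by m/(1-1): nm = 0 × m/(1-1)

Step 4 multiplies both sides by m/(1-1). However, 1-1 = 0, so this is multiplication by m/0, which is undefined. We cannot multiply by an undefined expression.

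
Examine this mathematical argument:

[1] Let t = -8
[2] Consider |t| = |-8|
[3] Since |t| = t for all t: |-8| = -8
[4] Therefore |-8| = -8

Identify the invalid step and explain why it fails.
Step 3: Since |t| = t for all t: |-8| = -8

Step 3 incorrectly states that |t| = t for all t. The correct definition is |t| = t when t >= 0, and |t| = -t when t < 0. Since -8 < 0, we have |-8| = -(-8) = 8, not -8.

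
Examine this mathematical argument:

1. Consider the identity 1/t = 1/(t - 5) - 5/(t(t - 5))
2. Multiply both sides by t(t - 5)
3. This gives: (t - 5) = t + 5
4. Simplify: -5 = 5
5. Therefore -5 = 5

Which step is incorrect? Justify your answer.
Step 3: This gives: (t - 5) = t + 5

Step 3 makes a sign error when clearing denominators. Multiplying -5/(t(t - 5)) by t(t - 5) gives -5, not +5. The correct result is (t - 5) = t - 5, which is trivially true, not (t - 5) = t + 5. (Step 1 is a valid identity: 1/(t - 5) - 5/(t(t - 5)) = (t - 5)/(t(t - 5)) = 1/t.)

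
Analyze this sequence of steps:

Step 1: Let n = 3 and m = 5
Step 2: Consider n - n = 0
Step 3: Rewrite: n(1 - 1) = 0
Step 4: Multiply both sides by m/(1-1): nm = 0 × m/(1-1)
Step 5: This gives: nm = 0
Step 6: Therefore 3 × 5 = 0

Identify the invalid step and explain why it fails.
Step 4: Multiply both sides by m/(1-1): nm = 0 × m/(1-1)

Step 4 multiplies both sides by m/(1-1). However, 1-1 = 0, so this is multiplication by m/0, which is undefined. We cannot multiply by an undefined expression.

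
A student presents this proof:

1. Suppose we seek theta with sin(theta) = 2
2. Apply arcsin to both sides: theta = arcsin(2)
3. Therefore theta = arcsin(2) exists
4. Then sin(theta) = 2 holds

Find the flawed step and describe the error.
Step 2: Apply arcsin to both sides: theta = arcsin(2)

Step 2 applies arcsin to 2. However, arcsin(x) is only defined for x in [-1, 1] because sin(theta) can only produce values in that range. Since |2| > 1, arcsin(2) is undefined. There is no angle whose sine equals 2.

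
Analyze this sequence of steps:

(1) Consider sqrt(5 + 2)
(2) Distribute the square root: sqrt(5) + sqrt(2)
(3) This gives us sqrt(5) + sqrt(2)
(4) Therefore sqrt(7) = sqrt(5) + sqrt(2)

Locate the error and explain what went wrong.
Step 2: Distribute the square root: sqrt(5) + sqrt(2)

Step 2 incorrectly 'distributes' the square root over addition. The square root function does not distribute: sqrt(a + b) ≠ sqrt(a) + sqrt(b). In fact, sqrt(5 + 2) = sqrt(7) ≈ 2.6458, while sqrt(5) + sqrt(2) ≈ 3.6503.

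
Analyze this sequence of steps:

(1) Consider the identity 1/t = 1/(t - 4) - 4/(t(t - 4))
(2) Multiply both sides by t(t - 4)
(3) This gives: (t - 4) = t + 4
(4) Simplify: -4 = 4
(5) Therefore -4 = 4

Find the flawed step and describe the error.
Step 3: This gives: (t - 4) = t + 4

Step 3 makes a sign error when clearing denominators. Multiplying -4/(t(t - 4)) by t(t - 4) gives -4, not +4. The correct result is (t - 4) = t - 4, which is trivially true, not (t - 4) = t + 4. (Step 1 is a valid identity: 1/(t - 4) - 4/(t(t - 4)) = (t - 4)/(t(t - 4)) = 1/t.)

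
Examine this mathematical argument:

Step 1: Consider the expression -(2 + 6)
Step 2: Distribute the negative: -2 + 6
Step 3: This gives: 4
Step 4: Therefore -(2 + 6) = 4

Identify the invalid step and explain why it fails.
Step 2: Distribute the negative: -2 + 6

Step 2 incorrectly distributes the negative sign. The correct distribution is -(2 + 6) = -2 - 6 = -8. The negative must be applied to both terms, not just the first. The error treats -(2 + 6) as -2 + 6, which equals 4 instead of -8.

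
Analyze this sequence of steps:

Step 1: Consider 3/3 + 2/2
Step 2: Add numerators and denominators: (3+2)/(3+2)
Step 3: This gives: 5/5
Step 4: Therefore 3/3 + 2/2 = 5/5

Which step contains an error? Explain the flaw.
Step 2: Add numerators and denominators: (3+2)/(3+2)

Step 2 incorrectly adds fractions by separately adding numerators and denominators. This is wrong. The correct method requires a common denominator: 3/3 + 2/2 = (3×2 + 2×3)/(3×2) = 12/6 = 2. The method used gives 5/5, which is different.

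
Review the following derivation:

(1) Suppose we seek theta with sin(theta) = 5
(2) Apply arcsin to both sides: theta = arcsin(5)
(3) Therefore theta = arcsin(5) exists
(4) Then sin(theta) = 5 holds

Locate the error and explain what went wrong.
Step 2: Apply arcsin to both sides: theta = arcsin(5)

Step 2 applies arcsin to 5. However, arcsin(x) is only defined for x in [-1, 1] because sin(theta) can only produce values in that range. Since |5| > 1, arcsin(5) is undefined. There is no angle whose sine equals 5.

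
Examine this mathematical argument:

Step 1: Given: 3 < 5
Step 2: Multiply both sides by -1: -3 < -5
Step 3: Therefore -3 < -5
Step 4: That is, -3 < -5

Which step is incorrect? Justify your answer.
Step 2: Multiply both sides by -1: -3 < -5

Step 2 multiplies both sides by -1 but fails to reverse the inequality sign. When multiplying (or dividing) an inequality by a negative number, the direction must be reversed. Since 3 < 5, we should get -3 > -5, i.e., -3 > -5.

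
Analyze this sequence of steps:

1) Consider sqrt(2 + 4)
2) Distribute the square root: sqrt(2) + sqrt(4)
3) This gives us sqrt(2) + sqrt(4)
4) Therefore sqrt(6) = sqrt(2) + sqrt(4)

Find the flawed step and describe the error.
Step 2: Distribute the square root: sqrt(2) + sqrt(4)

Step 2 incorrectly 'distributes' the square root over addition. The square root function does not distribute: sqrt(a + b) ≠ sqrt(a) + sqrt(b). In fact, sqrt(2 + 4) = sqrt(6) ≈ 2.4495, while sqrt(2) + sqrt(4) ≈ 3.4142.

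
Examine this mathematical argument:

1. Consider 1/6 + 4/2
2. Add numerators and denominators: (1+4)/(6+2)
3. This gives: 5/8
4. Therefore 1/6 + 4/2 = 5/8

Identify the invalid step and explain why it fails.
Step 2: Add numerators and denominators: (1+4)/(6+2)

Step 2 incorrectly adds fractions by separately adding numerators and denominators. This is wrong. The correct method requires a common denominator: 1/6 + 4/2 = (1×2 + 4×6)/(6×2) = 26/12 = 13/6. The method used gives 5/8, which is different.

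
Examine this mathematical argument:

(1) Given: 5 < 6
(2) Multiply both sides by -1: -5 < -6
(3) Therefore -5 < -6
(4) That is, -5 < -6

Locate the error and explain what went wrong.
Step 2: Multiply both sides by -1: -5 < -6

Step 2 multiplies both sides by -1 but fails to reverse the inequality sign. When multiplying (or dividing) an inequality by a negative number, the direction must be reversed. Since 5 < 6, we should get -5 > -6, i.e., -5 > -6.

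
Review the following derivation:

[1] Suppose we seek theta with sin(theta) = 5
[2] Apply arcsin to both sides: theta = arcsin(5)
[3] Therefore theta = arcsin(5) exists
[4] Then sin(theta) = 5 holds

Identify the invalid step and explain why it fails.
Step 2: Apply arcsin to both sides: theta = arcsin(5)

Step 2 applies arcsin to 5. However, arcsin(x) is only defined for x in [-1, 1] because sin(theta) can only produce values in that range. Since |5| > 1, arcsin(5) is undefined. There is no angle whose sine equals 5.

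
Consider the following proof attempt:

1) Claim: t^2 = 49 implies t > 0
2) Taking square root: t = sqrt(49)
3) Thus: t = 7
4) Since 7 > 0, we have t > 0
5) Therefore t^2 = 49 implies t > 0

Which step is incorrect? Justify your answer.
Step 2: Taking square root: t = sqrt(49)

Step 2 takes the square root and assumes the positive root only. The equation t^2 = 49 actually has two solutions: t = 7 and t = -7. The proof silently assumes t > 0 without justification, then uses this assumption to conclude t > 0, which is circular. The counterexample t = -7 shows the claim is false.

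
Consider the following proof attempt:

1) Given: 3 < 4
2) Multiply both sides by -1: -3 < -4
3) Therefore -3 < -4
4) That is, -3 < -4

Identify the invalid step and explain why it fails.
Step 2: Multiply both sides by -1: -3 < -4

Step 2 multiplies both sides by -1 but fails to reverse the inequality sign. When multiplying (or dividing) an inequality by a negative number, the direction must be reversed. Since 3 < 4, we should get -3 > -4, i.e., -3 > -4.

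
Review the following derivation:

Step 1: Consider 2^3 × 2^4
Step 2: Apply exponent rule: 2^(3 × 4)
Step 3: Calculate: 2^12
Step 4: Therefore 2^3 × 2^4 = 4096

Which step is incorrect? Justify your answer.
Step 2: Apply exponent rule: 2^(3 × 4)

Step 2 incorrectly states that a^b × a^c = a^(b×c). The correct rule is a^b × a^c = a^(b+c). The actual value is 2^3 × 2^4 = 2^7 = 128, not 2^12 = 4096.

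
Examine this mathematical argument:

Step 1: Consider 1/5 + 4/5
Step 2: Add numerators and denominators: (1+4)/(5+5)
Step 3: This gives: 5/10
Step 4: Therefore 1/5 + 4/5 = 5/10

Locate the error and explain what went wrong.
Step 2: Add numerators and denominators: (1+4)/(5+5)

Step 2 incorrectly adds fractions by separately adding numerators and denominators. This is wrong. The correct method requires a common denominator: 1/5 + 4/5 = (1×5 + 4×5)/(5×5) = 25/25 = 1. The method used gives 5/10, which is different.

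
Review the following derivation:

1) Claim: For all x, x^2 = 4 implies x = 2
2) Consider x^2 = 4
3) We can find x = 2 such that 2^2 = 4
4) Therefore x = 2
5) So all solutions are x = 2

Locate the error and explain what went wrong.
Step 4: Therefore x = 2

Step 4 incorrectly concludes that x = 2 is the only solution. The proof shows that x = 2 is A solution (existence), but does not show it is the ONLY solution (uniqueness). In fact, x = -2 is also a solution since (-2)^2 = 4. Finding one solution doesn't prove there are no others.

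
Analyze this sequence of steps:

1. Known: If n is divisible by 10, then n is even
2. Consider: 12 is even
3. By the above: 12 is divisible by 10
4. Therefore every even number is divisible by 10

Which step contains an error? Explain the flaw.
Step 3: By the above: 12 is divisible by 10

Step 3 commits the fallacy of affirming the consequent. The known fact 'divisible by 10 → even' does NOT imply 'even → divisible by 10'. That would be the converse, which is false. For example, 12 is even but 12 ÷ 10 = 1.20, which is not an integer.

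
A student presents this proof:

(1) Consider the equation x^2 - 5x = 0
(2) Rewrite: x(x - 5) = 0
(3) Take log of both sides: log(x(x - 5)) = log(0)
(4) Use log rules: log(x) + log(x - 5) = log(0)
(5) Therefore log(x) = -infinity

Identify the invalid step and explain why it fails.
Step 3: Take log of both sides: log(x(x - 5)) = log(0)

Step 3 takes the logarithm of both sides, resulting in log(0) on the right side. The logarithm is only defined for positive numbers; log(0) is undefined (approaches negative infinity). This operation is invalid.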